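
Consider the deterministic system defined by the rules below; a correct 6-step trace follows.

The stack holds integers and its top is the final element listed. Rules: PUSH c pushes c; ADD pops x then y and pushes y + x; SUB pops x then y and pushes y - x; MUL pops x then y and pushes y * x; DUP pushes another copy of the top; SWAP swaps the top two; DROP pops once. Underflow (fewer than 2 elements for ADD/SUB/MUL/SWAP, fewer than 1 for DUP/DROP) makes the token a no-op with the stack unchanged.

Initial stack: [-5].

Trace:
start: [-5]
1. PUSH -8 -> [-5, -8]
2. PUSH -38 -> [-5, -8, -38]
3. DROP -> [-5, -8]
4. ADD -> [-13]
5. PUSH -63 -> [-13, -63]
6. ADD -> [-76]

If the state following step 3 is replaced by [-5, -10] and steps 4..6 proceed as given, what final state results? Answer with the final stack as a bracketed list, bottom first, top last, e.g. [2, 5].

[-78]

state after step 3 := [-5, -10]
4. ADD -> [-15]
5. PUSH -63 -> [-15, -63]
6. ADD -> [-78]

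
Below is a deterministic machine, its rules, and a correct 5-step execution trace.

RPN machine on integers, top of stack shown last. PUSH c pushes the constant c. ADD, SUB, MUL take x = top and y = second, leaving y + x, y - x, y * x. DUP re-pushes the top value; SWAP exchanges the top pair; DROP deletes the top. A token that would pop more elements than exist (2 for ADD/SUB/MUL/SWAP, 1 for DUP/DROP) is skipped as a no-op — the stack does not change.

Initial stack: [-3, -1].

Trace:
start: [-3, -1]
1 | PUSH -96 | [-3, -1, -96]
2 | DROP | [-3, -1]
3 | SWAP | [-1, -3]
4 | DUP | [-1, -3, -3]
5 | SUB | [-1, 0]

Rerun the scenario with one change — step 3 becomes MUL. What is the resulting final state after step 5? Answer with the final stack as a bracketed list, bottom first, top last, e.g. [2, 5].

(re-executing from step 3 with the substitution; state before step 3: [-3, -1])
3 | MUL | [3]
4 | DUP | [3, 3]
5 | SUB | [0]

[0]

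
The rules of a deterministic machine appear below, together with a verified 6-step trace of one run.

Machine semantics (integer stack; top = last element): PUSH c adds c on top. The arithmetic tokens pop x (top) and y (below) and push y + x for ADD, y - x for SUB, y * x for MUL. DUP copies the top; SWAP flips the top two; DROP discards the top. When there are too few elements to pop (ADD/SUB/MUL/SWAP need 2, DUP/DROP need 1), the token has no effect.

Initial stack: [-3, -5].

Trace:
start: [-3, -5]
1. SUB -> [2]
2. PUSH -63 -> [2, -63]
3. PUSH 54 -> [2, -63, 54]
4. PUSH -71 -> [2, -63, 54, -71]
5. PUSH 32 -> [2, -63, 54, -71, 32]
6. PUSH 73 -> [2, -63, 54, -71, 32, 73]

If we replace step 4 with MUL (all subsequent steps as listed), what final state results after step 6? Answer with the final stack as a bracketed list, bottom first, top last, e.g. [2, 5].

[2, -3402, 32, 73]

(re-executing from step 4 with the substitution; state before step 4: [2, -63, 54])
4. MUL -> [2, -3402]
5. PUSH 32 -> [2, -3402, 32]
6. PUSH 73 -> [2, -3402, 32, 73]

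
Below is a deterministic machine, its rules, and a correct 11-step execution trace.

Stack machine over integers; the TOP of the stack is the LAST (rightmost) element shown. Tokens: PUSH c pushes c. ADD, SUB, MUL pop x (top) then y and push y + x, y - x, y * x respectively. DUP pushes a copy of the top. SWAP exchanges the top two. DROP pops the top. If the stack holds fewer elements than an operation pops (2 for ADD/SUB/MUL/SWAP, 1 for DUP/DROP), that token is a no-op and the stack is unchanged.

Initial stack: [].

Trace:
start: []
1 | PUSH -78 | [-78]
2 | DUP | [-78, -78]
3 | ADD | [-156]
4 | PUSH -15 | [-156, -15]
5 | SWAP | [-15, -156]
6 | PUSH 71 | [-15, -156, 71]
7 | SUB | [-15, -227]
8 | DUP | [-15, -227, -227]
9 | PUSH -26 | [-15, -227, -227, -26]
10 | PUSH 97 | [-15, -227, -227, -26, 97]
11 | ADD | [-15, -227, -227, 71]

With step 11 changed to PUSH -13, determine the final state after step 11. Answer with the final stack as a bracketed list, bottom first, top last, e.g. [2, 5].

[-15, -227, -227, -26, 97, -13]

(re-executing from step 11 with the substitution; state before step 11: [-15, -227, -227, -26, 97])
11 | PUSH -13 | [-15, -227, -227, -26, 97, -13]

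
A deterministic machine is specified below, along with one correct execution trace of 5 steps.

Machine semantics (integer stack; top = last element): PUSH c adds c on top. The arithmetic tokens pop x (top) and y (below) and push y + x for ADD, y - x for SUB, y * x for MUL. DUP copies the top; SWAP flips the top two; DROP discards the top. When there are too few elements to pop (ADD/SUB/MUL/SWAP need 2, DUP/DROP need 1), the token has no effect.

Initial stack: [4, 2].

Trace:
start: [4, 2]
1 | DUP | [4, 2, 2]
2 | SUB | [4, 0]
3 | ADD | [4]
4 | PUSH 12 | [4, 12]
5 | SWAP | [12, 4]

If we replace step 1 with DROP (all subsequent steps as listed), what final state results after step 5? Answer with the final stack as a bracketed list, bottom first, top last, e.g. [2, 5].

[12, 4]

(re-executing from step 1 with the substitution; state before step 1: [4, 2])
1 | DROP | [4]
2 | SUB | [4]
3 | ADD | [4]
4 | PUSH 12 | [4, 12]
5 | SWAP | [12, 4]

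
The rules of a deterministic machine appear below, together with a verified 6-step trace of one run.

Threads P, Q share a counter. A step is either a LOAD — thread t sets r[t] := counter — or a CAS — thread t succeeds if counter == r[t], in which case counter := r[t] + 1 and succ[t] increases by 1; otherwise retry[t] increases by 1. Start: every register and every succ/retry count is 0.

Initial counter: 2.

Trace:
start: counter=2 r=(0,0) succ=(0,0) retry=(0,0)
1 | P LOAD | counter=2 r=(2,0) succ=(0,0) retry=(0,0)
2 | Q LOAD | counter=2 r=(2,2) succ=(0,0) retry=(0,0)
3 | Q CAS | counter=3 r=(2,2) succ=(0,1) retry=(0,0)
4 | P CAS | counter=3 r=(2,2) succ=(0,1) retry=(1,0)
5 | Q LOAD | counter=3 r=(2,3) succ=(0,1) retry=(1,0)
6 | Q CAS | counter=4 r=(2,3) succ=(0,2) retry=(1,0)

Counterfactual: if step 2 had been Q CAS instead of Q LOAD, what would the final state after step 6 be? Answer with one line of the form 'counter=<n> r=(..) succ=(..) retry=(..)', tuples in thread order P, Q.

(re-executing from step 2 with the substitution; state before step 2: counter=2 r=(2,0) succ=(0,0) retry=(0,0))
2 | Q CAS | counter=2 r=(2,0) succ=(0,0) retry=(0,1)
3 | Q CAS | counter=2 r=(2,0) succ=(0,0) retry=(0,2)
4 | P CAS | counter=3 r=(2,0) succ=(1,0) retry=(0,2)
5 | Q LOAD | counter=3 r=(2,3) succ=(1,0) retry=(0,2)
6 | Q CAS | counter=4 r=(2,3) succ=(1,1) retry=(0,2)

counter=4 r=(2,3) succ=(1,1) retry=(0,2)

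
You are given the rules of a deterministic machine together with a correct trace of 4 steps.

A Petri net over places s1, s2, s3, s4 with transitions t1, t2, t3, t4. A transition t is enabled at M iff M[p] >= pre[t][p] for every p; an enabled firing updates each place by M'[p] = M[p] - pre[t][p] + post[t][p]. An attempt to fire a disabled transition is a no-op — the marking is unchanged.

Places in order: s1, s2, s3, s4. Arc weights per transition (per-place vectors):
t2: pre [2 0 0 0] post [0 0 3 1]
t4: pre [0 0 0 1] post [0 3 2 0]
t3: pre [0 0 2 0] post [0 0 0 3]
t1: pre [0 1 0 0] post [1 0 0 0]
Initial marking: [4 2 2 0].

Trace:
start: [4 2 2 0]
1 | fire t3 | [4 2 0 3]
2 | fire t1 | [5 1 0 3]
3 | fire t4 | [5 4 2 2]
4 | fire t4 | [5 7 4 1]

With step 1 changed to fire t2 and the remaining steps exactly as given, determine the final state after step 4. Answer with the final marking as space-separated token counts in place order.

(re-executing from step 1 with the substitution; state before step 1: [4 2 2 0])
1 | fire t2 | [2 2 5 1]
2 | fire t1 | [3 1 5 1]
3 | fire t4 | [3 4 7 0]
4 | fire t4 | [3 4 7 0]

3 4 7 0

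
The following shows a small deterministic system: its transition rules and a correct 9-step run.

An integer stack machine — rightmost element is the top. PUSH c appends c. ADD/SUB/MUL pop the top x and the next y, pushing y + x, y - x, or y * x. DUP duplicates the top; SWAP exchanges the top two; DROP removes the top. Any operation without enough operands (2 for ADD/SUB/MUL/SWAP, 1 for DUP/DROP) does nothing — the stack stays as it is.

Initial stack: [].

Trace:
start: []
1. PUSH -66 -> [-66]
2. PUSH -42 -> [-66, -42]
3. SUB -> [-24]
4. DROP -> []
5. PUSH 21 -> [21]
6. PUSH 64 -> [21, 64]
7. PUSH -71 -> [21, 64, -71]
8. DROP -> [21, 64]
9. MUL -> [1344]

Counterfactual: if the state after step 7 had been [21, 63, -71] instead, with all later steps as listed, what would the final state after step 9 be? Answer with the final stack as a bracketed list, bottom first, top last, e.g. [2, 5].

[1323]

state after step 7 := [21, 63, -71]
8. DROP -> [21, 63]
9. MUL -> [1323]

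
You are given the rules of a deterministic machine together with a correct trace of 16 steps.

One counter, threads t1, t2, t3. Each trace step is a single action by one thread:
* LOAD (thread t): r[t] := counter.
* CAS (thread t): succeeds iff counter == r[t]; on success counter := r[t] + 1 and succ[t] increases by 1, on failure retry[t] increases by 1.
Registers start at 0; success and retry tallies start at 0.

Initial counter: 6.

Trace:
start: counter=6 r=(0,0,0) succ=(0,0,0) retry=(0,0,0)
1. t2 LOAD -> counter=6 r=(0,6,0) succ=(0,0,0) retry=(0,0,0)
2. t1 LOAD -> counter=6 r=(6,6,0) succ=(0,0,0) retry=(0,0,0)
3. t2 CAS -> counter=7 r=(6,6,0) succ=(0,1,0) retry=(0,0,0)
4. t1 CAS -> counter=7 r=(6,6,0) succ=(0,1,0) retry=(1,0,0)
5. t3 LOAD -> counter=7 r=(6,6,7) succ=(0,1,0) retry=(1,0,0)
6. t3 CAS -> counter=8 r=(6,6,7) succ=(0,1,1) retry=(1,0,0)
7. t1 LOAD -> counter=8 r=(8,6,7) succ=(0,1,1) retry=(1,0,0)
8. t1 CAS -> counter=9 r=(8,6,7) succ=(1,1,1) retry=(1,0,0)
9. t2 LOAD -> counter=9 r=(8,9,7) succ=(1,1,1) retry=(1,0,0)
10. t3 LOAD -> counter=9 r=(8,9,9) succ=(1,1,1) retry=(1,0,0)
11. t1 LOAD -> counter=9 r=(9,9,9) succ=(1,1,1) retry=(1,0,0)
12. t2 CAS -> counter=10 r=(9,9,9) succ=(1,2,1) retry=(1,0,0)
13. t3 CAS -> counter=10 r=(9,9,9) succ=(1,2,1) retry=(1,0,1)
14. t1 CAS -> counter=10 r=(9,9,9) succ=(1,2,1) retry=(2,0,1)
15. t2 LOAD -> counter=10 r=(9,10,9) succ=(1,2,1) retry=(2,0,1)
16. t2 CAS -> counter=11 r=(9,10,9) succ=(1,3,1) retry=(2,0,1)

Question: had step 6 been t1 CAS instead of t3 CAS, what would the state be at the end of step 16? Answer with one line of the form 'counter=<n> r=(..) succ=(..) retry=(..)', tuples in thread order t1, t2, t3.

counter=10 r=(8,9,8) succ=(1,3,0) retry=(3,0,1)

(re-executing from step 6 with the substitution; state before step 6: counter=7 r=(6,6,7) succ=(0,1,0) retry=(1,0,0))
6. t1 CAS -> counter=7 r=(6,6,7) succ=(0,1,0) retry=(2,0,0)
7. t1 LOAD -> counter=7 r=(7,6,7) succ=(0,1,0) retry=(2,0,0)
8. t1 CAS -> counter=8 r=(7,6,7) succ=(1,1,0) retry=(2,0,0)
9. t2 LOAD -> counter=8 r=(7,8,7) succ=(1,1,0) retry=(2,0,0)
10. t3 LOAD -> counter=8 r=(7,8,8) succ=(1,1,0) retry=(2,0,0)
11. t1 LOAD -> counter=8 r=(8,8,8) succ=(1,1,0) retry=(2,0,0)
12. t2 CAS -> counter=9 r=(8,8,8) succ=(1,2,0) retry=(2,0,0)
13. t3 CAS -> counter=9 r=(8,8,8) succ=(1,2,0) retry=(2,0,1)
14. t1 CAS -> counter=9 r=(8,8,8) succ=(1,2,0) retry=(3,0,1)
15. t2 LOAD -> counter=9 r=(8,9,8) succ=(1,2,0) retry=(3,0,1)
16. t2 CAS -> counter=10 r=(8,9,8) succ=(1,3,0) retry=(3,0,1)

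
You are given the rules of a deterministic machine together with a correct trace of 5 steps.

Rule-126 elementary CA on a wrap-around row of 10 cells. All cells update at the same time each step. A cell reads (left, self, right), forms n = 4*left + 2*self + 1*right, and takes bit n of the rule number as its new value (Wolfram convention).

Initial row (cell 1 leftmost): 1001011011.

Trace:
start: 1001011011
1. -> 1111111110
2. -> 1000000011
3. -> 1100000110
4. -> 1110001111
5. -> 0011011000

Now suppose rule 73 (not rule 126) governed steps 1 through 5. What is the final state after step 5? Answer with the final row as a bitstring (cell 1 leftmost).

0011011000

(re-executing steps 1..5 under rule 73; state before step 1: 1001011011)
1. -> 1000011010
2. -> 0011011000
3. -> 1011011011
4. -> 1011011010
5. -> 0011011000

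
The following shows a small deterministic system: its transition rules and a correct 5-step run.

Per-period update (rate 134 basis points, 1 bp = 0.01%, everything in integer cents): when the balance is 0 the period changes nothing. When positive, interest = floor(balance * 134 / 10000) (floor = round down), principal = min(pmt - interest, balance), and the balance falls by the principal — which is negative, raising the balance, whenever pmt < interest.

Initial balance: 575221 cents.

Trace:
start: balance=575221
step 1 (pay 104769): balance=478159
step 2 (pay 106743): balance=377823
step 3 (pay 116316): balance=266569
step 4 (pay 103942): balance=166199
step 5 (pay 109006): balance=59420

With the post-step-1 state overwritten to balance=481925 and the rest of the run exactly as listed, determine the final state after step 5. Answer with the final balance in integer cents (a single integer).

state after step 1 := balance=481925
step 2 (pay 106743): balance=381639
step 3 (pay 116316): balance=270436
step 4 (pay 103942): balance=170117
step 5 (pay 109006): balance=63390

63390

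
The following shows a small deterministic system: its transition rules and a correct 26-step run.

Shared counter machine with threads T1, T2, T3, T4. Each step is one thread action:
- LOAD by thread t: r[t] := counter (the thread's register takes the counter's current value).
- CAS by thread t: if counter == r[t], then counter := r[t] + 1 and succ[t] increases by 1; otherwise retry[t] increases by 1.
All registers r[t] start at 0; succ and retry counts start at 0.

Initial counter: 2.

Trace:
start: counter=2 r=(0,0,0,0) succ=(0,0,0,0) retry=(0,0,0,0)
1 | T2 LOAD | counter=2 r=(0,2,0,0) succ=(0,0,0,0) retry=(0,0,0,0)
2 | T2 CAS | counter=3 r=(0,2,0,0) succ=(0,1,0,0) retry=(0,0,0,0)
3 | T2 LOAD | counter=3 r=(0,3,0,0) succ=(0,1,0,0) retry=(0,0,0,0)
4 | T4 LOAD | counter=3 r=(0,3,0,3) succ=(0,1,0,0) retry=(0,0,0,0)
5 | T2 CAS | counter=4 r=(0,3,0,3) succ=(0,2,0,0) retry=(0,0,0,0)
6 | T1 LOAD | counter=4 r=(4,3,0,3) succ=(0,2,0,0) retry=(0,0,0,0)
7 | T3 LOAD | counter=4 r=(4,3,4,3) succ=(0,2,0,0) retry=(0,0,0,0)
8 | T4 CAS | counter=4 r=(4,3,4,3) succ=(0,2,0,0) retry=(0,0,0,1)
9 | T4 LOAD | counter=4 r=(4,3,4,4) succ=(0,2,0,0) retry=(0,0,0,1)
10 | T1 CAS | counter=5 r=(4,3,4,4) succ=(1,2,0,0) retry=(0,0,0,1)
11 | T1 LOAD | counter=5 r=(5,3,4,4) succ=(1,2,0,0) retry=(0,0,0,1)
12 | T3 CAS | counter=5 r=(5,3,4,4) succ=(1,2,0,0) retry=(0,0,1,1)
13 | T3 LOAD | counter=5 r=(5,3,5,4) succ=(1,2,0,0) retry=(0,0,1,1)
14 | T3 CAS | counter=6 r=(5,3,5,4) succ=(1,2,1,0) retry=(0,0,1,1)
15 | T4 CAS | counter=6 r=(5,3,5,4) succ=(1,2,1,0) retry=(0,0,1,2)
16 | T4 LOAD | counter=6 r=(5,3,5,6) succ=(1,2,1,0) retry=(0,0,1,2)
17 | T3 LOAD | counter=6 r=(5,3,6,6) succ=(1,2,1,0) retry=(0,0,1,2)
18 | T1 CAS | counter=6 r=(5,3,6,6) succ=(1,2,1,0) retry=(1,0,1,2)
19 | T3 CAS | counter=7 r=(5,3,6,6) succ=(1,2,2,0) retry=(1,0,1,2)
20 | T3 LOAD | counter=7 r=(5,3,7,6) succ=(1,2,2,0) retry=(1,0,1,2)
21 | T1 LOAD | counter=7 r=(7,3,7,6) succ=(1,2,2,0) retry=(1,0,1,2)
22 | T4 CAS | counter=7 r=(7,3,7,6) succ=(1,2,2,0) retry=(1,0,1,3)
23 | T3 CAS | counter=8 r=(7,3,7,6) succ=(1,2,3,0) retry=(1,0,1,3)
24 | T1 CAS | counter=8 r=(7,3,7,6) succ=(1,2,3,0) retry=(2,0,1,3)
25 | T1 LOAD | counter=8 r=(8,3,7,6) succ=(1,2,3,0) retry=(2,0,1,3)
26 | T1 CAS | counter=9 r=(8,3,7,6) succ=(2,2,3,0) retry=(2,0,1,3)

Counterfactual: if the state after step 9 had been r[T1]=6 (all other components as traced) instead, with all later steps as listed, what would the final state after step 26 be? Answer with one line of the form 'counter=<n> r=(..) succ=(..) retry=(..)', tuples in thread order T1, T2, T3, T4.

state after step 9 := counter=4 r=(6,3,4,4) succ=(0,2,0,0) retry=(0,0,0,1)
10 | T1 CAS | counter=4 r=(6,3,4,4) succ=(0,2,0,0) retry=(1,0,0,1)
11 | T1 LOAD | counter=4 r=(4,3,4,4) succ=(0,2,0,0) retry=(1,0,0,1)
12 | T3 CAS | counter=5 r=(4,3,4,4) succ=(0,2,1,0) retry=(1,0,0,1)
13 | T3 LOAD | counter=5 r=(4,3,5,4) succ=(0,2,1,0) retry=(1,0,0,1)
14 | T3 CAS | counter=6 r=(4,3,5,4) succ=(0,2,2,0) retry=(1,0,0,1)
15 | T4 CAS | counter=6 r=(4,3,5,4) succ=(0,2,2,0) retry=(1,0,0,2)
16 | T4 LOAD | counter=6 r=(4,3,5,6) succ=(0,2,2,0) retry=(1,0,0,2)
17 | T3 LOAD | counter=6 r=(4,3,6,6) succ=(0,2,2,0) retry=(1,0,0,2)
18 | T1 CAS | counter=6 r=(4,3,6,6) succ=(0,2,2,0) retry=(2,0,0,2)
19 | T3 CAS | counter=7 r=(4,3,6,6) succ=(0,2,3,0) retry=(2,0,0,2)
20 | T3 LOAD | counter=7 r=(4,3,7,6) succ=(0,2,3,0) retry=(2,0,0,2)
21 | T1 LOAD | counter=7 r=(7,3,7,6) succ=(0,2,3,0) retry=(2,0,0,2)
22 | T4 CAS | counter=7 r=(7,3,7,6) succ=(0,2,3,0) retry=(2,0,0,3)
23 | T3 CAS | counter=8 r=(7,3,7,6) succ=(0,2,4,0) retry=(2,0,0,3)
24 | T1 CAS | counter=8 r=(7,3,7,6) succ=(0,2,4,0) retry=(3,0,0,3)
25 | T1 LOAD | counter=8 r=(8,3,7,6) succ=(0,2,4,0) retry=(3,0,0,3)
26 | T1 CAS | counter=9 r=(8,3,7,6) succ=(1,2,4,0) retry=(3,0,0,3)

counter=9 r=(8,3,7,6) succ=(1,2,4,0) retry=(3,0,0,3)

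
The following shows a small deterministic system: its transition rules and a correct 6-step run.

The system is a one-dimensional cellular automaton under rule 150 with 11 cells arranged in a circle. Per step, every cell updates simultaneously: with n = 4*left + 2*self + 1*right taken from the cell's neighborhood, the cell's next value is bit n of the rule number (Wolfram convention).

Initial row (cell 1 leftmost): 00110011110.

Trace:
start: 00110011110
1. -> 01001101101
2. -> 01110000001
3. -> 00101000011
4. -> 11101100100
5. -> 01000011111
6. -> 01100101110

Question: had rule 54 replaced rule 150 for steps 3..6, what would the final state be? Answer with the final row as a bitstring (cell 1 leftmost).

(re-executing steps 3..6 under rule 54; state before step 3: 01110000001)
3. -> 10001000011
4. -> 01011100100
5. -> 11100011110
6. -> 00010100001

00010100001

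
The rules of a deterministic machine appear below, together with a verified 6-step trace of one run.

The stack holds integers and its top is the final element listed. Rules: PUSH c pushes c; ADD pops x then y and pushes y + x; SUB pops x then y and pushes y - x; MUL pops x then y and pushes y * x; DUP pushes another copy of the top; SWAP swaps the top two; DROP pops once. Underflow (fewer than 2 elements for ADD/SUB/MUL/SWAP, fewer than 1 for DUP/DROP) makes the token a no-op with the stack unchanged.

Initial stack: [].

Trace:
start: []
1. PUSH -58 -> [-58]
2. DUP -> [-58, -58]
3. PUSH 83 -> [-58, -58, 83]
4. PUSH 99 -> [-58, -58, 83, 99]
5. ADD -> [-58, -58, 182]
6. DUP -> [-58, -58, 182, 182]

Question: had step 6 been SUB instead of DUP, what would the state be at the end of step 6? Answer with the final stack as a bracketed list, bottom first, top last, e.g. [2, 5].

(re-executing from step 6 with the substitution; state before step 6: [-58, -58, 182])
6. SUB -> [-58, -240]

[-58, -240]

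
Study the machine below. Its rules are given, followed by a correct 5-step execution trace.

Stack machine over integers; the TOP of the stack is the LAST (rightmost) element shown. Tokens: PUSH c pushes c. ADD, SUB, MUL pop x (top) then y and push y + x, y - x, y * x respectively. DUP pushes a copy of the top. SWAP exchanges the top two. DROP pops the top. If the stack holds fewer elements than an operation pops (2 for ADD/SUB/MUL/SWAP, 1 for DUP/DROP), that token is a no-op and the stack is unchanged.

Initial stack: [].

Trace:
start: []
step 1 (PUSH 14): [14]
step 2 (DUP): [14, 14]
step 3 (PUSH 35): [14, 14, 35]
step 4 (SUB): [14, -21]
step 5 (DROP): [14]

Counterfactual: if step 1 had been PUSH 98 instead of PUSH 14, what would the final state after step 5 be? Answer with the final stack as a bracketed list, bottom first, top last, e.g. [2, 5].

(re-executing from step 1 with the substitution; state before step 1: [])
step 1 (PUSH 98): [98]
step 2 (DUP): [98, 98]
step 3 (PUSH 35): [98, 98, 35]
step 4 (SUB): [98, 63]
step 5 (DROP): [98]

[98]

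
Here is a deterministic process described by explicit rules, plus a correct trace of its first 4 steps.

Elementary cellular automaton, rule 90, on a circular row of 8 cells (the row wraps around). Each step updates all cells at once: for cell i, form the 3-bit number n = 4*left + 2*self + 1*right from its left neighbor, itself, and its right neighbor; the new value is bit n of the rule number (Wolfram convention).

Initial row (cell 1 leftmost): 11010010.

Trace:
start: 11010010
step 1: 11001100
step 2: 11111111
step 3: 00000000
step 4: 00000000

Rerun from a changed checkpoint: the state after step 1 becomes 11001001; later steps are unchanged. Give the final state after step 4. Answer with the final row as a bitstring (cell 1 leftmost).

00000000

state after step 1 := 11001001
step 2: 01110111
step 3: 01010101
step 4: 00000000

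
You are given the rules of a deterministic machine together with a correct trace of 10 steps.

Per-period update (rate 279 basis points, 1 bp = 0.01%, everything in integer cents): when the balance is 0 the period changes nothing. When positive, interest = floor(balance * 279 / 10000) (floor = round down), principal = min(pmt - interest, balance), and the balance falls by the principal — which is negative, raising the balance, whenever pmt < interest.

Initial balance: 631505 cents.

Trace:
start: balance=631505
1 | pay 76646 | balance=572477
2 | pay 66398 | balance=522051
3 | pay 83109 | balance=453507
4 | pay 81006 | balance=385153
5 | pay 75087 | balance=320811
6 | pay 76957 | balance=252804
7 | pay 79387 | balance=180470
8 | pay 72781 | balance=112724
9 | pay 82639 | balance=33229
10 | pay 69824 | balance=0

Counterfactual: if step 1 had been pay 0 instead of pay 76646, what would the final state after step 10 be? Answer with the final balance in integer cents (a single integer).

62518

(re-executing from step 1 with the substitution; state before step 1: balance=631505)
1 | pay 0 | balance=649123
2 | pay 66398 | balance=600835
3 | pay 83109 | balance=534489
4 | pay 81006 | balance=468395
5 | pay 75087 | balance=406376
6 | pay 76957 | balance=340756
7 | pay 79387 | balance=270876
8 | pay 72781 | balance=205652
9 | pay 82639 | balance=128750
10 | pay 69824 | balance=62518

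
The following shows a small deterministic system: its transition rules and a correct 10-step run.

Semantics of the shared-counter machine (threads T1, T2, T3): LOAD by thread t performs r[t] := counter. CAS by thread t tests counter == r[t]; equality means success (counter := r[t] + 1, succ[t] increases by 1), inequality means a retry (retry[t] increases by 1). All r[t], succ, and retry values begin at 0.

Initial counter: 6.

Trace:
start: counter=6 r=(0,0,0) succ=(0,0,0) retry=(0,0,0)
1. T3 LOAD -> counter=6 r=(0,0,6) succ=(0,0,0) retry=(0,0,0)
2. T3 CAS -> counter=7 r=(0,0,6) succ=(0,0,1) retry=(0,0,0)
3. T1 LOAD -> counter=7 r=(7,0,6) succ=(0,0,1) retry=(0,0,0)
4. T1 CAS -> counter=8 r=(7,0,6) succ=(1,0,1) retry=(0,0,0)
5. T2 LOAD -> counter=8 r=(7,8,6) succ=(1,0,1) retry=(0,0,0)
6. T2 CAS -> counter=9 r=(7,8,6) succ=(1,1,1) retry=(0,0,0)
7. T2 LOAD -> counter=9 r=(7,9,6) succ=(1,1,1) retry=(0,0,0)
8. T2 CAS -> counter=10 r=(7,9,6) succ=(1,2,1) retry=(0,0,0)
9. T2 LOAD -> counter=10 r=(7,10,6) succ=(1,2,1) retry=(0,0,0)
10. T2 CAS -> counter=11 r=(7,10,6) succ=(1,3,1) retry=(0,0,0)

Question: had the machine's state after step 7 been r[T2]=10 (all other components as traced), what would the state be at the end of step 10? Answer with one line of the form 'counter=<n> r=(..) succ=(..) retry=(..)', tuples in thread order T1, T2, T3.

counter=10 r=(7,9,6) succ=(1,2,1) retry=(0,1,0)

state after step 7 := counter=9 r=(7,10,6) succ=(1,1,1) retry=(0,0,0)
8. T2 CAS -> counter=9 r=(7,10,6) succ=(1,1,1) retry=(0,1,0)
9. T2 LOAD -> counter=9 r=(7,9,6) succ=(1,1,1) retry=(0,1,0)
10. T2 CAS -> counter=10 r=(7,9,6) succ=(1,2,1) retry=(0,1,0)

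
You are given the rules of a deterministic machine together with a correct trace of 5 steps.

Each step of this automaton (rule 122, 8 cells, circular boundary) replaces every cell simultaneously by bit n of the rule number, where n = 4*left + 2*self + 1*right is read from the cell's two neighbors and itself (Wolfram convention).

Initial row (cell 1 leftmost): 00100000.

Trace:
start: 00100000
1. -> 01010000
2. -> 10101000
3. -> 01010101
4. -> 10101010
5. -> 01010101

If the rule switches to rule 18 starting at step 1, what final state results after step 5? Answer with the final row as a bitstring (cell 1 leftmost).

00000000

(re-executing steps 1..5 under rule 18; state before step 1: 00100000)
1. -> 01010000
2. -> 10001000
3. -> 01010101
4. -> 00000000
5. -> 00000000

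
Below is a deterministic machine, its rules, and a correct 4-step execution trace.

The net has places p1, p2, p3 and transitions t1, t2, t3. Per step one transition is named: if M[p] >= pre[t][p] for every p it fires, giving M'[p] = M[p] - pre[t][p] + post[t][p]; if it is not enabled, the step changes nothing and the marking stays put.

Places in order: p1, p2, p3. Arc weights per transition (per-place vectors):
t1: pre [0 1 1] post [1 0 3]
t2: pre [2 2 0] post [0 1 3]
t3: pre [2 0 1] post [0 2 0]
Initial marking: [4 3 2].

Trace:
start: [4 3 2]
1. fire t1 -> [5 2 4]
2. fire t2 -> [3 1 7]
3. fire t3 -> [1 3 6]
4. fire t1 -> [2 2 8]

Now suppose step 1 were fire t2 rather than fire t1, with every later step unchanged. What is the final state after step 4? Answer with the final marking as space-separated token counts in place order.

1 0 10

(re-executing from step 1 with the substitution; state before step 1: [4 3 2])
1. fire t2 -> [2 2 5]
2. fire t2 -> [0 1 8]
3. fire t3 -> [0 1 8]
4. fire t1 -> [1 0 10]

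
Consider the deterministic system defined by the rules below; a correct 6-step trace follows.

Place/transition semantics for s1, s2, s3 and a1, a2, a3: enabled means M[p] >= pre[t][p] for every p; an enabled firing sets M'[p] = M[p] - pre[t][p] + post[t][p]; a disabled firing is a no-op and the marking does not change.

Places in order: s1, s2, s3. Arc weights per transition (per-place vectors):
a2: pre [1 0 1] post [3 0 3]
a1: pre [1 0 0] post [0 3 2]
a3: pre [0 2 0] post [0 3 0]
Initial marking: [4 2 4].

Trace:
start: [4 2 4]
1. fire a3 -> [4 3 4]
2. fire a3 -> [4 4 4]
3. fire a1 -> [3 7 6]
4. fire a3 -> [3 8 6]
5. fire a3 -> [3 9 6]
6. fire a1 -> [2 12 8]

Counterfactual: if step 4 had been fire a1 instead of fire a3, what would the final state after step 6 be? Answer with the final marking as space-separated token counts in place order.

(re-executing from step 4 with the substitution; state before step 4: [3 7 6])
4. fire a1 -> [2 10 8]
5. fire a3 -> [2 11 8]
6. fire a1 -> [1 14 10]

1 14 10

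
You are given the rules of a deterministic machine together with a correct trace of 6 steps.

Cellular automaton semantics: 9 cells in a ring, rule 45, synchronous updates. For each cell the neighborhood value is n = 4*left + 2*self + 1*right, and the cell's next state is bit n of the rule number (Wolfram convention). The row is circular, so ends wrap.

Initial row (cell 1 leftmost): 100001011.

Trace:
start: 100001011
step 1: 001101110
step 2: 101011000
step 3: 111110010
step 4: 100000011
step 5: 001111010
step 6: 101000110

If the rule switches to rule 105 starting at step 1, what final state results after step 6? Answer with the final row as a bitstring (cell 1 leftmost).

(re-executing steps 1..6 under rule 105; state before step 1: 100001011)
step 1: 101100110
step 2: 011100111
step 3: 110100101
step 4: 011000011
step 5: 111011011
step 6: 001111110

001111110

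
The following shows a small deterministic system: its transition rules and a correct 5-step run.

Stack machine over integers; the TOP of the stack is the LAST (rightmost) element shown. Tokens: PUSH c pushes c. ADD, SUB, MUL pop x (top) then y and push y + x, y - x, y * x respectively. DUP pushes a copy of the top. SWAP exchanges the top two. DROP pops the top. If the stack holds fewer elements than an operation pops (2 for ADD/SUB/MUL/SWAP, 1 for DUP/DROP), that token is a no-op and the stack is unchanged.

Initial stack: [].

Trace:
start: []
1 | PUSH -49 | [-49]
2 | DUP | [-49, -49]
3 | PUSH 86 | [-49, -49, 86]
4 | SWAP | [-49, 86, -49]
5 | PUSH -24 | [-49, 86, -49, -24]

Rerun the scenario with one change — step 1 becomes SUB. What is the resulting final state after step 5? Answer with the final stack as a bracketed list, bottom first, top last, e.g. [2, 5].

(re-executing from step 1 with the substitution; state before step 1: [])
1 | SUB | []
2 | DUP | []
3 | PUSH 86 | [86]
4 | SWAP | [86]
5 | PUSH -24 | [86, -24]

[86, -24]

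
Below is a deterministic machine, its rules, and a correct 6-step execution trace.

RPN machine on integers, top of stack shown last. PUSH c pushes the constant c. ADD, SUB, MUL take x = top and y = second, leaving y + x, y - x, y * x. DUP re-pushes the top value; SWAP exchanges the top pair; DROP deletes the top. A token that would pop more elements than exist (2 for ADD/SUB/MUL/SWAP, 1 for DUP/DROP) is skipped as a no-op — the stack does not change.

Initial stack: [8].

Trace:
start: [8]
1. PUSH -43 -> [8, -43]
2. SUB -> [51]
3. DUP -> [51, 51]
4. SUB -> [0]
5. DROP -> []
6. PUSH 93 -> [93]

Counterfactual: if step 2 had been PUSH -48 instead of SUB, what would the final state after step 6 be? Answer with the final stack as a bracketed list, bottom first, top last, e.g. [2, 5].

[8, -43, 93]

(re-executing from step 2 with the substitution; state before step 2: [8, -43])
2. PUSH -48 -> [8, -43, -48]
3. DUP -> [8, -43, -48, -48]
4. SUB -> [8, -43, 0]
5. DROP -> [8, -43]
6. PUSH 93 -> [8, -43, 93]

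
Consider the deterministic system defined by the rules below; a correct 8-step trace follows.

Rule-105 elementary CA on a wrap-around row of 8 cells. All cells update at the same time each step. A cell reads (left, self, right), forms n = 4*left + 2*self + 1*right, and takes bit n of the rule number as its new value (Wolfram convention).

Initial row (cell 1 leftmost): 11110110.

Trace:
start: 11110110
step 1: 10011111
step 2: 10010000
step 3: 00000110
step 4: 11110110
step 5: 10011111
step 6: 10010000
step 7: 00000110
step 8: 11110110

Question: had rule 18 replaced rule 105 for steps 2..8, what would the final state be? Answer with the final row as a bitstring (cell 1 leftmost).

(re-executing steps 2..8 under rule 18; state before step 2: 10011111)
step 2: 01100000
step 3: 10010000
step 4: 01101001
step 5: 00000110
step 6: 00001001
step 7: 10010110
step 8: 01100000

01100000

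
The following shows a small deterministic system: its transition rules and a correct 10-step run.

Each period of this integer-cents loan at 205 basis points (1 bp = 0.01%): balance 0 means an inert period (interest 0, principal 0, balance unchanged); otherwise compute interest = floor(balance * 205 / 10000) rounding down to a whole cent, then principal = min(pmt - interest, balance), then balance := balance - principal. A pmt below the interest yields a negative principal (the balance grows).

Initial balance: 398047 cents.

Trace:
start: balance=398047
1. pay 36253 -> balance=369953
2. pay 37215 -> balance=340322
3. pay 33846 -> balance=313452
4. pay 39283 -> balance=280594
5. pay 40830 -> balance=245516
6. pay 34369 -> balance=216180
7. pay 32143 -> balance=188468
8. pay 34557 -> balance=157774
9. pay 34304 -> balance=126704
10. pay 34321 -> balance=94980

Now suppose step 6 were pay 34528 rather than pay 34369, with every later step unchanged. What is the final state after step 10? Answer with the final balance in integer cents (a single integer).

(re-executing from step 6 with the substitution; state before step 6: balance=245516)
6. pay 34528 -> balance=216021
7. pay 32143 -> balance=188306
8. pay 34557 -> balance=157609
9. pay 34304 -> balance=126535
10. pay 34321 -> balance=94807

94807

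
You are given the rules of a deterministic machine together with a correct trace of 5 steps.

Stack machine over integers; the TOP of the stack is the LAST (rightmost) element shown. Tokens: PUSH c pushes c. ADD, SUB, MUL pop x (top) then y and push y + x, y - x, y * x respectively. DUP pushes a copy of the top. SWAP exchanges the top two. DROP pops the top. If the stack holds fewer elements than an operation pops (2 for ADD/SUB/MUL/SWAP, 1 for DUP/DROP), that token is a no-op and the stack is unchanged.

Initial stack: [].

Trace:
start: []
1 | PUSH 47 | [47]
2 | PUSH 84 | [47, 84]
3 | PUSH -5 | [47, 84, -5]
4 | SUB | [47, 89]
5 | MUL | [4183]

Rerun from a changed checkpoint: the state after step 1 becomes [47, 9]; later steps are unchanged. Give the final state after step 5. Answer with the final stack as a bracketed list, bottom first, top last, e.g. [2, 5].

[47, 801]

state after step 1 := [47, 9]
2 | PUSH 84 | [47, 9, 84]
3 | PUSH -5 | [47, 9, 84, -5]
4 | SUB | [47, 9, 89]
5 | MUL | [47, 801]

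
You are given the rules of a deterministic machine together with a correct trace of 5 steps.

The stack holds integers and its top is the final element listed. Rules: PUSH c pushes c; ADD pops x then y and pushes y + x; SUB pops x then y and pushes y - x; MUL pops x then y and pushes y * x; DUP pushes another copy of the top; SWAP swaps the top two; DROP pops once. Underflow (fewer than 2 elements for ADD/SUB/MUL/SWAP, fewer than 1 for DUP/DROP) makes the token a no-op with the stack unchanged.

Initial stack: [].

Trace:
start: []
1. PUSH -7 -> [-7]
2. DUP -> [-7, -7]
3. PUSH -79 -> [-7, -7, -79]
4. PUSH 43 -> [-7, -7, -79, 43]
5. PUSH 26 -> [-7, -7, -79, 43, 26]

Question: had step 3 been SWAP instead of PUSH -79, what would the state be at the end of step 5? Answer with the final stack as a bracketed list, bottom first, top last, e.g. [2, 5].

[-7, -7, 43, 26]

(re-executing from step 3 with the substitution; state before step 3: [-7, -7])
3. SWAP -> [-7, -7]
4. PUSH 43 -> [-7, -7, 43]
5. PUSH 26 -> [-7, -7, 43, 26]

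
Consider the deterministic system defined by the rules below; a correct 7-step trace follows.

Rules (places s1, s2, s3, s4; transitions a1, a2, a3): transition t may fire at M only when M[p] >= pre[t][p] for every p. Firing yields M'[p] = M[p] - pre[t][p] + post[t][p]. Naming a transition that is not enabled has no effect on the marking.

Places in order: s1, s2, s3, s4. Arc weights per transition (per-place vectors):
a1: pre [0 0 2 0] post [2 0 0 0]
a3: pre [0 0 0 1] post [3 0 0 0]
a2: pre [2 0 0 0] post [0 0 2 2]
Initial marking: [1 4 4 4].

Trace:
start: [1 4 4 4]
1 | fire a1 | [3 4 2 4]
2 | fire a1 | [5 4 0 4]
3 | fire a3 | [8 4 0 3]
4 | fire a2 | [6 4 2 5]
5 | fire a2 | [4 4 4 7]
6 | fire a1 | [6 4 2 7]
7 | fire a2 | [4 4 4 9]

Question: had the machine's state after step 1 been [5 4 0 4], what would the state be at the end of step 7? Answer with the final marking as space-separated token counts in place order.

4 4 4 9

state after step 1 := [5 4 0 4]
2 | fire a1 | [5 4 0 4]
3 | fire a3 | [8 4 0 3]
4 | fire a2 | [6 4 2 5]
5 | fire a2 | [4 4 4 7]
6 | fire a1 | [6 4 2 7]
7 | fire a2 | [4 4 4 9]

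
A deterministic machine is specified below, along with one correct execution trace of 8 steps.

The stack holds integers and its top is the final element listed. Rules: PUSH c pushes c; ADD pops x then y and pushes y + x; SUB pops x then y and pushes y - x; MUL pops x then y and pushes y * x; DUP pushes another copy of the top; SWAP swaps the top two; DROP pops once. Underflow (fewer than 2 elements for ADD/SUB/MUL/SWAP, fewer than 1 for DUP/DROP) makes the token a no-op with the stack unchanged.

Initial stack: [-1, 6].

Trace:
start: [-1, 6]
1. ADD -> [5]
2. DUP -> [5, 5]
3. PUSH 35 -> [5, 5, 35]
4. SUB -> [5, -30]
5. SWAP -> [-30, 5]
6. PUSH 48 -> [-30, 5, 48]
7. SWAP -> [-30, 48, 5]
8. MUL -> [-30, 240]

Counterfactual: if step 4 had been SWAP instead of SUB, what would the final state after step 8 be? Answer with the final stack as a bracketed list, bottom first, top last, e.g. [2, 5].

(re-executing from step 4 with the substitution; state before step 4: [5, 5, 35])
4. SWAP -> [5, 35, 5]
5. SWAP -> [5, 5, 35]
6. PUSH 48 -> [5, 5, 35, 48]
7. SWAP -> [5, 5, 48, 35]
8. MUL -> [5, 5, 1680]

[5, 5, 1680]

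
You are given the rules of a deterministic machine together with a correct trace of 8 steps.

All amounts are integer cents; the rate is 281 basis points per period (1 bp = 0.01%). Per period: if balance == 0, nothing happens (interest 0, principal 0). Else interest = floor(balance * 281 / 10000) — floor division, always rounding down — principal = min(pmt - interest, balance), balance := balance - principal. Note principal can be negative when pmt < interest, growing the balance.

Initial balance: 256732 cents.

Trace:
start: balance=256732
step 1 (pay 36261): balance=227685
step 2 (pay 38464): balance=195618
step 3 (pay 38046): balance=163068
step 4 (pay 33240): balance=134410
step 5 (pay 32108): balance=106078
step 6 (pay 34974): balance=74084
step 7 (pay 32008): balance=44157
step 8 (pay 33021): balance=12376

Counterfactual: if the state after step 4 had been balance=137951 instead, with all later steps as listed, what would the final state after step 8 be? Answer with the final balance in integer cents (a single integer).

state after step 4 := balance=137951
step 5 (pay 32108): balance=109719
step 6 (pay 34974): balance=77828
step 7 (pay 32008): balance=48006
step 8 (pay 33021): balance=16333

16333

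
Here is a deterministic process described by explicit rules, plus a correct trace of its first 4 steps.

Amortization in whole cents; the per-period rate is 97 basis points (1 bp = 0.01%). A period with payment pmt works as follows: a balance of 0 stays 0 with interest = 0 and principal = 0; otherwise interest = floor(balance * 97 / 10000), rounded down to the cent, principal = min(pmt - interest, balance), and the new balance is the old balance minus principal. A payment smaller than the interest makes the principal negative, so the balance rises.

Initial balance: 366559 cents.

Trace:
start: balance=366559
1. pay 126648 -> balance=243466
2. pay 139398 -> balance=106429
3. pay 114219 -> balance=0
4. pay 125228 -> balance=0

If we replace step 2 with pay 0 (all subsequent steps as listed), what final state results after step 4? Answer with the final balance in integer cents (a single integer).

10063

(re-executing from step 2 with the substitution; state before step 2: balance=243466)
2. pay 0 -> balance=245827
3. pay 114219 -> balance=133992
4. pay 125228 -> balance=10063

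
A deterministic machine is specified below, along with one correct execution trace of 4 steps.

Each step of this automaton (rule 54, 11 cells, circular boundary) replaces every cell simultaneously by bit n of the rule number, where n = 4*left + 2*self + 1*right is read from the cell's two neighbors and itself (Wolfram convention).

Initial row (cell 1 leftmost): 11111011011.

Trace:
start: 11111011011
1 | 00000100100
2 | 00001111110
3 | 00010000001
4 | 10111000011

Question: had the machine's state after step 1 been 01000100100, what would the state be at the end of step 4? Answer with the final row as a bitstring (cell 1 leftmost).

state after step 1 := 01000100100
2 | 11101111110
3 | 00010000001
4 | 10111000011

10111000011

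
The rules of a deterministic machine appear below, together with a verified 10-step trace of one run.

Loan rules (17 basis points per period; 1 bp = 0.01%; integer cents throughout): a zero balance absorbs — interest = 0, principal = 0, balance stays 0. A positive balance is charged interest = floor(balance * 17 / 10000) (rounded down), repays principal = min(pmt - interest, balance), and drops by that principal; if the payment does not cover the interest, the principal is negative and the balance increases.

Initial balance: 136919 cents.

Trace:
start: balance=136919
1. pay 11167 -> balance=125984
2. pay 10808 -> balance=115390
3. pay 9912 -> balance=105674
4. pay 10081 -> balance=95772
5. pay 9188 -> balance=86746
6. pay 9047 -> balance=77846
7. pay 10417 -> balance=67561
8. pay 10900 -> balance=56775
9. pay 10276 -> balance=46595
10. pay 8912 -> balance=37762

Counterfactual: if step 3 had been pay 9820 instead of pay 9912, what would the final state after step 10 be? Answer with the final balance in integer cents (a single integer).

37855

(re-executing from step 3 with the substitution; state before step 3: balance=115390)
3. pay 9820 -> balance=105766
4. pay 10081 -> balance=95864
5. pay 9188 -> balance=86838
6. pay 9047 -> balance=77938
7. pay 10417 -> balance=67653
8. pay 10900 -> balance=56868
9. pay 10276 -> balance=46688
10. pay 8912 -> balance=37855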